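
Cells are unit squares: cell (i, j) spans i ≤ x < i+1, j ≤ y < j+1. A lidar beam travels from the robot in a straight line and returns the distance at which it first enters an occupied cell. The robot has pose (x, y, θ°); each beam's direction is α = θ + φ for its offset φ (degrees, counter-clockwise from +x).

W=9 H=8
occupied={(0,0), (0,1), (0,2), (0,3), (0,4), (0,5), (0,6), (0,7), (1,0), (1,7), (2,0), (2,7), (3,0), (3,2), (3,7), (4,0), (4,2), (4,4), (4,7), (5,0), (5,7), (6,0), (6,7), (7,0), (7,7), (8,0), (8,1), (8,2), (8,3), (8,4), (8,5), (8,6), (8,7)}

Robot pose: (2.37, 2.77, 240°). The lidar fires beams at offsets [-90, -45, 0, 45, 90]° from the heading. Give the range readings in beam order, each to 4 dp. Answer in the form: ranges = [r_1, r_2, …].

ranges = [1.5819, 1.4183, 2.0438, 1.8324, 0.7275]

beam 1: φ=-90°, α=150°
  d=(-0.8660,0.5000)  start (2,2)  tX=0.4272 tY=0.4600  stride 1/|dx|=1.1547 1/|dy|=2.0000
    cross x-line → (1,2), t=0.4272
    cross y-line → (1,3), t=0.4600
    cross x-line → (0,3), t=1.5819 (wall)
  → r_1 = 1.5819
beam 2: φ=-45°, α=195°
  d=(-0.9659,-0.2588)  start (2,2)  tX=0.3831 tY=2.9751  stride 1/|dx|=1.0353 1/|dy|=3.8637
    cross x-line → (1,2), t=0.3831
    cross x-line → (0,2), t=1.4183 (wall)
  → r_2 = 1.4183
beam 3: φ=0°, α=240°
  d=(-0.5000,-0.8660)  start (2,2)  tX=0.7400 tY=0.8891  stride 1/|dx|=2.0000 1/|dy|=1.1547
    cross x-line → (1,2), t=0.7400
    cross y-line → (1,1), t=0.8891
    cross y-line → (1,0), t=2.0438 (wall)
  → r_3 = 2.0438
beam 4: φ=45°, α=285°
  d=(0.2588,-0.9659)  start (2,2)  tX=2.4341 tY=0.7972  stride 1/|dx|=3.8637 1/|dy|=1.0353
    cross y-line → (2,1), t=0.7972
    cross y-line → (2,0), t=1.8324 (wall)
  → r_4 = 1.8324
beam 5: φ=90°, α=330°
  d=(0.8660,-0.5000)  start (2,2)  tX=0.7275 tY=1.5400  stride 1/|dx|=1.1547 1/|dy|=2.0000
    cross x-line → (3,2), t=0.7275 (wall)
  → r_5 = 0.7275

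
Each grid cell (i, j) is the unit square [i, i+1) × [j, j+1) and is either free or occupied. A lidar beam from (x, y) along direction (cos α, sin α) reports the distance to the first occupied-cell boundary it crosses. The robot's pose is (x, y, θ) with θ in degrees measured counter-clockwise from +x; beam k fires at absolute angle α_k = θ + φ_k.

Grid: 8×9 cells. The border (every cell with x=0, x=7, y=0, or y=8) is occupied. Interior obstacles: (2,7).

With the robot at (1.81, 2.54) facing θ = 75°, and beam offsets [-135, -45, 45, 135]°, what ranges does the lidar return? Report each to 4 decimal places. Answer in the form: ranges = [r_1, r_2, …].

beam 1: φ=-135°, α=300°
  cosα=0.5000 sinα=-0.8660 | (1,2) | tMaxX 0.3800 tMaxY 0.6235 | tΔX 2.0000 tΔY 1.1547
    t=0.3800 [x] (2,2)
    t=0.6235 [y] (2,1)
    t=1.7782 [y] (2,0) — stop
  → r_1 = 1.7782
beam 2: φ=-45°, α=30°
  cosα=0.8660 sinα=0.5000 | (1,2) | tMaxX 0.2194 tMaxY 0.9200 | tΔX 1.1547 tΔY 2.0000
    t=0.2194 [x] (2,2)
    t=0.9200 [y] (2,3)
    t=1.3741 [x] (3,3)
    t=2.5288 [x] (4,3)
    t=2.9200 [y] (4,4)
    t=3.6835 [x] (5,4)
    t=4.8382 [x] (6,4)
    t=4.9200 [y] (6,5)
    t=5.9929 [x] (7,5) — stop
  → r_2 = 5.9929
beam 3: φ=45°, α=120°
  cosα=-0.5000 sinα=0.8660 | (1,2) | tMaxX 1.6200 tMaxY 0.5312 | tΔX 2.0000 tΔY 1.1547
    t=0.5312 [y] (1,3)
    t=1.6200 [x] (0,3) — stop
  → r_3 = 1.6200
beam 4: φ=135°, α=210°
  cosα=-0.8660 sinα=-0.5000 | (1,2) | tMaxX 0.9353 tMaxY 1.0800 | tΔX 1.1547 tΔY 2.0000
    t=0.9353 [x] (0,2) — stop
  → r_4 = 0.9353

ranges = [1.7782, 5.9929, 1.6200, 0.9353]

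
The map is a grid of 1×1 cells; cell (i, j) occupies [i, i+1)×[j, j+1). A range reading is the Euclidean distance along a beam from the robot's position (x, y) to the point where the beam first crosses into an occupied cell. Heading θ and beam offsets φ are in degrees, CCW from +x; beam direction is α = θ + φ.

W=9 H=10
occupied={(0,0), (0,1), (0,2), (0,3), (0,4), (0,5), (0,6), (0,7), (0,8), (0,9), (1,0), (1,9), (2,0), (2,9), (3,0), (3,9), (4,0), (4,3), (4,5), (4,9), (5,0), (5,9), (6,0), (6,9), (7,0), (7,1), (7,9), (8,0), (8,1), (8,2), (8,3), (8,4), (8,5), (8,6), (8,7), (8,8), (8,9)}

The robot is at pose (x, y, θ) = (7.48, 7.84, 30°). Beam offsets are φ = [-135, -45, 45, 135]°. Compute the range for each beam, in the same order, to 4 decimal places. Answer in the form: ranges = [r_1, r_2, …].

ranges = [7.0813, 0.5383, 1.2009, 4.4819]

beam 1: φ=-135°, α=255°
  dir = (cos 255°, sin 255°) = (-0.2588, -0.9659); from cell (7,7)
  next x-line at t=1.8546, next y-line at t=0.8696; Δt_x=3.8637, Δt_y=1.0353
    y: enter (7,6) at t=0.8696
    x: enter (6,6) at t=1.8546
    y: enter (6,5) at t=1.9049
    y: enter (6,4) at t=2.9402
    y: enter (6,3) at t=3.9755
    y: enter (6,2) at t=5.0107
    x: enter (5,2) at t=5.7183
    y: enter (5,1) at t=6.0460
    y: enter (5,0) at t=7.0813 ← occupied
  → r_1 = 7.0813
beam 2: φ=-45°, α=345°
  dir = (cos 345°, sin 345°) = (0.9659, -0.2588); from cell (7,7)
  next x-line at t=0.5383, next y-line at t=3.2455; Δt_x=1.0353, Δt_y=3.8637
    x: enter (8,7) at t=0.5383 ← occupied
  → r_2 = 0.5383
beam 3: φ=45°, α=75°
  dir = (cos 75°, sin 75°) = (0.2588, 0.9659); from cell (7,7)
  next x-line at t=2.0091, next y-line at t=0.1656; Δt_x=3.8637, Δt_y=1.0353
    y: enter (7,8) at t=0.1656
    y: enter (7,9) at t=1.2009 ← occupied
  → r_3 = 1.2009
beam 4: φ=135°, α=165°
  dir = (cos 165°, sin 165°) = (-0.9659, 0.2588); from cell (7,7)
  next x-line at t=0.4969, next y-line at t=0.6182; Δt_x=1.0353, Δt_y=3.8637
    x: enter (6,7) at t=0.4969
    y: enter (6,8) at t=0.6182
    x: enter (5,8) at t=1.5322
    x: enter (4,8) at t=2.5675
    x: enter (3,8) at t=3.6028
    y: enter (3,9) at t=4.4819 ← occupied
  → r_4 = 4.4819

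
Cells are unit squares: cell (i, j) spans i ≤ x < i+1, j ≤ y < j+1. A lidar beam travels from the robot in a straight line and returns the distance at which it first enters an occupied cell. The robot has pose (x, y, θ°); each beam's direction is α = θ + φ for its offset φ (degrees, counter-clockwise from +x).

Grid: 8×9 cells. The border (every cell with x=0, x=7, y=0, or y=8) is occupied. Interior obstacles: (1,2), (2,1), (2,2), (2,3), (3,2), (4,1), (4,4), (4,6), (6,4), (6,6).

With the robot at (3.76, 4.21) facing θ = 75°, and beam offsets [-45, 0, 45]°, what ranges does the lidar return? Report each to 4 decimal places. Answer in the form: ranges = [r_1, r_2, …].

ranges = [0.2771, 1.8531, 4.3763]

beam 1: φ=-45°, α=30°
  direction (0.8660, 0.5000); cell (3,4); t to first gridline: x 0.2771, y 1.5800 (then +1.1547 / +2.0000)
    (4,4) via x @ 0.2771  # hit
  → r_1 = 0.2771
beam 2: φ=0°, α=75°
  direction (0.2588, 0.9659); cell (3,4); t to first gridline: x 0.9273, y 0.8179 (then +3.8637 / +1.0353)
    (3,5) via y @ 0.8179
    (4,5) via x @ 0.9273
    (4,6) via y @ 1.8531  # hit
  → r_2 = 1.8531
beam 3: φ=45°, α=120°
  direction (-0.5000, 0.8660); cell (3,4); t to first gridline: x 1.5200, y 0.9122 (then +2.0000 / +1.1547)
    (3,5) via y @ 0.9122
    (2,5) via x @ 1.5200
    (2,6) via y @ 2.0669
    (2,7) via y @ 3.2216
    (1,7) via x @ 3.5200
    (1,8) via y @ 4.3763  # hit
  → r_3 = 4.3763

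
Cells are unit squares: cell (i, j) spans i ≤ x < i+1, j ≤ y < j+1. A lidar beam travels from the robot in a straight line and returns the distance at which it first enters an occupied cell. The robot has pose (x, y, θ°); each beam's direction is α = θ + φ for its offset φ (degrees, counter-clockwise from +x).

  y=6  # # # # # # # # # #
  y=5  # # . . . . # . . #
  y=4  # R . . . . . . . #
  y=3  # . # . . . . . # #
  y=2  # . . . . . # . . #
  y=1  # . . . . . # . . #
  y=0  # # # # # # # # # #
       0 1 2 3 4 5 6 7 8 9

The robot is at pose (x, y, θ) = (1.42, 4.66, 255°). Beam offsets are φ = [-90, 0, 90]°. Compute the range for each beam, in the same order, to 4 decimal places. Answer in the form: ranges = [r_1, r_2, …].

beam 1: φ=-90°, α=165°
  cosα=-0.9659 sinα=0.2588 | (1,4) | tMaxX 0.4348 tMaxY 1.3137 | tΔX 1.0353 tΔY 3.8637
    t=0.4348 [x] (0,4) — stop
  → r_1 = 0.4348
beam 2: φ=0°, α=255°
  cosα=-0.2588 sinα=-0.9659 | (1,4) | tMaxX 1.6228 tMaxY 0.6833 | tΔX 3.8637 tΔY 1.0353
    t=0.6833 [y] (1,3)
    t=1.6228 [x] (0,3) — stop
  → r_2 = 1.6228
beam 3: φ=90°, α=345°
  cosα=0.9659 sinα=-0.2588 | (1,4) | tMaxX 0.6005 tMaxY 2.5500 | tΔX 1.0353 tΔY 3.8637
    t=0.6005 [x] (2,4)
    t=1.6357 [x] (3,4)
    t=2.5500 [y] (3,3)
    t=2.6710 [x] (4,3)
    t=3.7063 [x] (5,3)
    t=4.7416 [x] (6,3)
    t=5.7768 [x] (7,3)
    t=6.4137 [y] (7,2)
    t=6.8121 [x] (8,2)
    t=7.8474 [x] (9,2) — stop
  → r_3 = 7.8474

ranges = [0.4348, 1.6228, 7.8474]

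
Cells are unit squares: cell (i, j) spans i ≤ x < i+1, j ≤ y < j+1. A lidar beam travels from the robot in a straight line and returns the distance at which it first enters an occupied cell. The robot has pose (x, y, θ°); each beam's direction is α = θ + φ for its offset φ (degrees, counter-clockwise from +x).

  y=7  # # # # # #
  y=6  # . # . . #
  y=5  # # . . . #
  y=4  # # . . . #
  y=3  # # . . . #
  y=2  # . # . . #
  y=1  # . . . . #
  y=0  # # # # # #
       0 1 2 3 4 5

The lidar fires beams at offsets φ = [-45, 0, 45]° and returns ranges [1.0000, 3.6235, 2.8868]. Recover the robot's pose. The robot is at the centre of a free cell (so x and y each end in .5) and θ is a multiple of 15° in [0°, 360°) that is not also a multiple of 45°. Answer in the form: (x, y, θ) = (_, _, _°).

(x, y, θ) = (4.5, 3.5, 105°)

Enumerate (i+0.5, j+0.5, θ) over the 19 free cells and 16 admissible headings. For each, cast all 3 beams and compare to the given ranges.
  (3.5, 4.5, 330°): beam 1 = 3.6235 ≠ 1.0000 ✗
  (4.5, 3.5, 60°): beam 1 = 0.5176 ≠ 1.0000 ✗
  (3.5, 5.5, 195°): beam 2 = 1.5529 ≠ 3.6235 ✗
  …
  (4.5, 3.5, 105°): r_1=1.0000, r_2=3.6235, r_3=2.8868 — all match ✓
Only this pose fits every beam.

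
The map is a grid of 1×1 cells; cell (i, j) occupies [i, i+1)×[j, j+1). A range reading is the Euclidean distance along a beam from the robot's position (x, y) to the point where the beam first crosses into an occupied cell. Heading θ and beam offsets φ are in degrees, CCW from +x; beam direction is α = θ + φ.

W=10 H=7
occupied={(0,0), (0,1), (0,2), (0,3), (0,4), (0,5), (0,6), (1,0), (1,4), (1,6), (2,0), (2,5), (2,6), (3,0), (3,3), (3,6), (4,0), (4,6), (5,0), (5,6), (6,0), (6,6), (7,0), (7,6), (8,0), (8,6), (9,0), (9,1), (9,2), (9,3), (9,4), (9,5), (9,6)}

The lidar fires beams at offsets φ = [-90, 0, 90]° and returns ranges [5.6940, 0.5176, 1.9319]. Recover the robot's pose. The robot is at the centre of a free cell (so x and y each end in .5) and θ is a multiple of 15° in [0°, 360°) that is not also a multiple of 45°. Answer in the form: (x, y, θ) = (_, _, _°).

(x, y, θ) = (6.5, 1.5, 255°)

Enumerate (i+0.5, j+0.5, θ) over the 37 free cells and 16 admissible headings. For each, cast all 3 beams and compare to the given ranges.
  (6.5, 1.5, 240°): beam 1 = 3.0000 ≠ 5.6940 ✗
  (5.5, 3.5, 150°): beam 1 = 2.8868 ≠ 5.6940 ✗
  (8.5, 3.5, 240°): beam 1 = 5.0000 ≠ 5.6940 ✗
  …
  (6.5, 1.5, 255°): r_1=5.6940, r_2=0.5176, r_3=1.9319 — all match ✓
Only this pose fits every beam.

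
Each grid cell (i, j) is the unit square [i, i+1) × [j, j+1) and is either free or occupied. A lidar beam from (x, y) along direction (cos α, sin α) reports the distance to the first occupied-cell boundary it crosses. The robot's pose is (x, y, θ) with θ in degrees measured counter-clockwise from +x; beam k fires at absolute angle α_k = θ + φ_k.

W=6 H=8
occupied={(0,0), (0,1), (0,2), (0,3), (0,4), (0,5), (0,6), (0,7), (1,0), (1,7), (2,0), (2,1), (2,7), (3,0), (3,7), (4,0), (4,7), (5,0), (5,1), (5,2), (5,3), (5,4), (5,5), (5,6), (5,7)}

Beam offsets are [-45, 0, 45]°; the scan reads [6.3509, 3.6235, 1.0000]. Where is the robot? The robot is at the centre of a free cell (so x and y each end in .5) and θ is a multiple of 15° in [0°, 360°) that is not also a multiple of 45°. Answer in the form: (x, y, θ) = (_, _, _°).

(x, y, θ) = (1.5, 6.5, 345°)

Enumerate (i+0.5, j+0.5, θ) over the 23 free cells and 16 admissible headings. For each, cast all 3 beams and compare to the given ranges.
  (3.5, 2.5, 255°): beam 1 = 1.0000 ≠ 6.3509 ✗
  (3.5, 5.5, 120°): beam 1 = 1.5529 ≠ 6.3509 ✗
  (4.5, 1.5, 165°): beam 2 = 1.5529 ≠ 3.6235 ✗
  …
  (1.5, 6.5, 345°): r_1=6.3509, r_2=3.6235, r_3=1.0000 — all match ✓
Unique over the lattice → pose = (1.5, 6.5, 345°).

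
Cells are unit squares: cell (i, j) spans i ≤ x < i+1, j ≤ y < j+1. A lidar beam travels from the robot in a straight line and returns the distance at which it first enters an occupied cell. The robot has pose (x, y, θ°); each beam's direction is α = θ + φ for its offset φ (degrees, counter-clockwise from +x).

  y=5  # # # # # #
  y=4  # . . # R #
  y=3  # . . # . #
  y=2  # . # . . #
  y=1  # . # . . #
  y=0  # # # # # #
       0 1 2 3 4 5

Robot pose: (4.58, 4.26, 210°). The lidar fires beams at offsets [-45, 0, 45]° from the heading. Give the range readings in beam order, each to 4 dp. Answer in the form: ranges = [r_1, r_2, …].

ranges = [0.6005, 0.6697, 3.3750]

beam 1: φ=-45°, α=165°
  cosα=-0.9659 sinα=0.2588 | (4,4) | tMaxX 0.6005 tMaxY 2.8591 | tΔX 1.0353 tΔY 3.8637
    t=0.6005 [x] (3,4) — stop
  → r_1 = 0.6005
beam 2: φ=0°, α=210°
  cosα=-0.8660 sinα=-0.5000 | (4,4) | tMaxX 0.6697 tMaxY 0.5200 | tΔX 1.1547 tΔY 2.0000
    t=0.5200 [y] (4,3)
    t=0.6697 [x] (3,3) — stop
  → r_2 = 0.6697
beam 3: φ=45°, α=255°
  cosα=-0.2588 sinα=-0.9659 | (4,4) | tMaxX 2.2409 tMaxY 0.2692 | tΔX 3.8637 tΔY 1.0353
    t=0.2692 [y] (4,3)
    t=1.3044 [y] (4,2)
    t=2.2409 [x] (3,2)
    t=2.3397 [y] (3,1)
    t=3.3750 [y] (3,0) — stop
  → r_3 = 3.3750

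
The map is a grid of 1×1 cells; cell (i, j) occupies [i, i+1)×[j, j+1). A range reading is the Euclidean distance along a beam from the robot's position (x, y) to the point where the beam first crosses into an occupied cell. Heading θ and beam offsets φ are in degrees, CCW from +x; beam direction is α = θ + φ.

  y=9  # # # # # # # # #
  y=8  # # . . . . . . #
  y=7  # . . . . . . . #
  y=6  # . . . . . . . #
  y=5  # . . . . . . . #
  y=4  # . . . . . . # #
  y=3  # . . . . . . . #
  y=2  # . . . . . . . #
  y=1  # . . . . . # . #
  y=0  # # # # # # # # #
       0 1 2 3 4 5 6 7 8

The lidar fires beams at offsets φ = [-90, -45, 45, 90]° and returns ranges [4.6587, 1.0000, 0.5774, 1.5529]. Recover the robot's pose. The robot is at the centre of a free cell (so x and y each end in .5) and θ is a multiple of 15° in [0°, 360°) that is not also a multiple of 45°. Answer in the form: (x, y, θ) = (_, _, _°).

(x, y, θ) = (3.5, 8.5, 75°)

The pose lattice has 53·16 = 848 candidates. Test each by forward raycasting.
  (5.5, 4.5, 150°): beam 1 = 5.0000 ≠ 4.6587 ✗
  (5.5, 7.5, 210°): beam 1 = 1.7321 ≠ 4.6587 ✗
  (3.5, 6.5, 75°): beam 2 = 5.0000 ≠ 1.0000 ✗
  (5.5, 8.5, 75°): beam 1 = 2.5882 ≠ 4.6587 ✗
  (3.5, 2.5, 60°): beam 1 = 2.8868 ≠ 4.6587 ✗
  …
  (3.5, 8.5, 75°): r_1=4.6587, r_2=1.0000, r_3=0.5774, r_4=1.5529 — all match ✓
Only this pose fits every beam.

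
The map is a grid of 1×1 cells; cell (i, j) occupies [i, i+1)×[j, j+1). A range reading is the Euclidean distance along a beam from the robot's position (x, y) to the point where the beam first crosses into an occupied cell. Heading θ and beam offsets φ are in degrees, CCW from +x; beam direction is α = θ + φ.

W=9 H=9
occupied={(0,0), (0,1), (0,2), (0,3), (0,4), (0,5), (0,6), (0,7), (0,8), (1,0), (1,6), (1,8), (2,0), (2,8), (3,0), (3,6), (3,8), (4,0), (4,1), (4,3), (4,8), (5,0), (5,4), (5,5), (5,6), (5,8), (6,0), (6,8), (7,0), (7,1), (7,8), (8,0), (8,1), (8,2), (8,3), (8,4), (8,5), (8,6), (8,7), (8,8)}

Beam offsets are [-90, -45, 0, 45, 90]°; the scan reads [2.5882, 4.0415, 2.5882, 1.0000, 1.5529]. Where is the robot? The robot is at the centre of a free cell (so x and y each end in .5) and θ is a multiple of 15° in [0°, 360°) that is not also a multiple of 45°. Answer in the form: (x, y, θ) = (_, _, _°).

(x, y, θ) = (3.5, 4.5, 285°)

Enumerate (i+0.5, j+0.5, θ) over the 41 free cells and 16 admissible headings. For each, cast all 5 beams and compare to the given ranges.
  (5.5, 2.5, 30°): beam 1 = 1.7321 ≠ 2.5882 ✗
  (3.5, 3.5, 120°): beam 1 = 0.5774 ≠ 2.5882 ✗
  (7.5, 2.5, 300°): beam 1 = 2.8868 ≠ 2.5882 ✗
  (2.5, 4.5, 255°): beam 1 = 1.5529 ≠ 2.5882 ✗
  (6.5, 1.5, 285°): beam 1 = 1.5529 ≠ 2.5882 ✗
  …
  (3.5, 4.5, 285°): r_1=2.5882, r_2=4.0415, r_3=2.5882, r_4=1.0000, r_5=1.5529 — all match ✓
Only this pose fits every beam.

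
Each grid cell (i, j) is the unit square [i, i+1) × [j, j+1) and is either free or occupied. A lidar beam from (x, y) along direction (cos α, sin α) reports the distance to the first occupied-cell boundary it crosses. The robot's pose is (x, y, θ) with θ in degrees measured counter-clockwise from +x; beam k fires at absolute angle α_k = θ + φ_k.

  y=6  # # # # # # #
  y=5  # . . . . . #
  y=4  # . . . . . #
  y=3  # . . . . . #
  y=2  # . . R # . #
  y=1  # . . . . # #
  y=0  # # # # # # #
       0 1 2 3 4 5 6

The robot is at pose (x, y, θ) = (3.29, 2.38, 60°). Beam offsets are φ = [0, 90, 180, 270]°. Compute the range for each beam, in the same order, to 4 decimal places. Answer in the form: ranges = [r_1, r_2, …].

beam 1: φ=0°, α=60°
  d=(0.5000,0.8660)  start (3,2)  tX=1.4200 tY=0.7159  stride 1/|dx|=2.0000 1/|dy|=1.1547
    cross y-line → (3,3), t=0.7159
    cross x-line → (4,3), t=1.4200
    cross y-line → (4,4), t=1.8706
    cross y-line → (4,5), t=3.0253
    cross x-line → (5,5), t=3.4200
    cross y-line → (5,6), t=4.1800 (wall)
  → r_1 = 4.1800
beam 2: φ=90°, α=150°
  d=(-0.8660,0.5000)  start (3,2)  tX=0.3349 tY=1.2400  stride 1/|dx|=1.1547 1/|dy|=2.0000
    cross x-line → (2,2), t=0.3349
    cross y-line → (2,3), t=1.2400
    cross x-line → (1,3), t=1.4896
    cross x-line → (0,3), t=2.6443 (wall)
  → r_2 = 2.6443
beam 3: φ=180°, α=240°
  d=(-0.5000,-0.8660)  start (3,2)  tX=0.5800 tY=0.4388  stride 1/|dx|=2.0000 1/|dy|=1.1547
    cross y-line → (3,1), t=0.4388
    cross x-line → (2,1), t=0.5800
    cross y-line → (2,0), t=1.5935 (wall)
  → r_3 = 1.5935
beam 4: φ=270°, α=330°
  d=(0.8660,-0.5000)  start (3,2)  tX=0.8198 tY=0.7600  stride 1/|dx|=1.1547 1/|dy|=2.0000
    cross y-line → (3,1), t=0.7600
    cross x-line → (4,1), t=0.8198
    cross x-line → (5,1), t=1.9745 (wall)
  → r_4 = 1.9745

ranges = [4.1800, 2.6443, 1.5935, 1.9745]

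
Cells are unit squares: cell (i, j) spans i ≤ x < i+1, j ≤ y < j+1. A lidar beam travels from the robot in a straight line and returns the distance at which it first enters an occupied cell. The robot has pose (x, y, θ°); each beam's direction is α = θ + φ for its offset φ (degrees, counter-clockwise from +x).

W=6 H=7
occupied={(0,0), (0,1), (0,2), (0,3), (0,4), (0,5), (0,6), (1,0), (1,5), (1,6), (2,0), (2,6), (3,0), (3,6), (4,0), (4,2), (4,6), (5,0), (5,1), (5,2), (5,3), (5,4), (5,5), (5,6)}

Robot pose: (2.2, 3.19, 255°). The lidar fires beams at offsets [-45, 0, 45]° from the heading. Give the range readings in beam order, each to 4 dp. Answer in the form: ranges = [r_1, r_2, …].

beam 1: φ=-45°, α=210°
  direction (-0.8660, -0.5000); cell (2,3); t to first gridline: x 0.2309, y 0.3800 (then +1.1547 / +2.0000)
    (1,3) via x @ 0.2309
    (1,2) via y @ 0.3800
    (0,2) via x @ 1.3856  # hit
  → r_1 = 1.3856
beam 2: φ=0°, α=255°
  direction (-0.2588, -0.9659); cell (2,3); t to first gridline: x 0.7727, y 0.1967 (then +3.8637 / +1.0353)
    (2,2) via y @ 0.1967
    (1,2) via x @ 0.7727
    (1,1) via y @ 1.2320
    (1,0) via y @ 2.2673  # hit
  → r_2 = 2.2673
beam 3: φ=45°, α=300°
  direction (0.5000, -0.8660); cell (2,3); t to first gridline: x 1.6000, y 0.2194 (then +2.0000 / +1.1547)
    (2,2) via y @ 0.2194
    (2,1) via y @ 1.3741
    (3,1) via x @ 1.6000
    (3,0) via y @ 2.5288  # hit
  → r_3 = 2.5288

ranges = [1.3856, 2.2673, 2.5288]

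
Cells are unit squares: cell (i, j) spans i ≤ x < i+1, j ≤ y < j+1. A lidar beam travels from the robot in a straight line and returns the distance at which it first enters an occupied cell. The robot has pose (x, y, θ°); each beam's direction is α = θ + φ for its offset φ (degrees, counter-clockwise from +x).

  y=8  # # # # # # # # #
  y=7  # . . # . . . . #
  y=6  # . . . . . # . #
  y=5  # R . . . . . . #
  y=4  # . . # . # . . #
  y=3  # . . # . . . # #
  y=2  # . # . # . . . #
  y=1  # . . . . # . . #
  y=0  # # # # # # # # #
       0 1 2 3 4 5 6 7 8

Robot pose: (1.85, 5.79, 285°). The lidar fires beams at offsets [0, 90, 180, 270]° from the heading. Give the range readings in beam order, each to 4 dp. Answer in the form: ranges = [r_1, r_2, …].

beam 1: φ=0°, α=285°
  dir = (cos 285°, sin 285°) = (0.2588, -0.9659); from cell (1,5)
  next x-line at t=0.5796, next y-line at t=0.8179; Δt_x=3.8637, Δt_y=1.0353
    x: enter (2,5) at t=0.5796
    y: enter (2,4) at t=0.8179
    y: enter (2,3) at t=1.8531
    y: enter (2,2) at t=2.8884 ← occupied
  → r_1 = 2.8884
beam 2: φ=90°, α=15°
  dir = (cos 15°, sin 15°) = (0.9659, 0.2588); from cell (1,5)
  next x-line at t=0.1553, next y-line at t=0.8114; Δt_x=1.0353, Δt_y=3.8637
    x: enter (2,5) at t=0.1553
    y: enter (2,6) at t=0.8114
    x: enter (3,6) at t=1.1906
    x: enter (4,6) at t=2.2258
    x: enter (5,6) at t=3.2611
    x: enter (6,6) at t=4.2964 ← occupied
  → r_2 = 4.2964
beam 3: φ=180°, α=105°
  dir = (cos 105°, sin 105°) = (-0.2588, 0.9659); from cell (1,5)
  next x-line at t=3.2841, next y-line at t=0.2174; Δt_x=3.8637, Δt_y=1.0353
    y: enter (1,6) at t=0.2174
    y: enter (1,7) at t=1.2527
    y: enter (1,8) at t=2.2880 ← occupied
  → r_3 = 2.2880
beam 4: φ=270°, α=195°
  dir = (cos 195°, sin 195°) = (-0.9659, -0.2588); from cell (1,5)
  next x-line at t=0.8800, next y-line at t=3.0523; Δt_x=1.0353, Δt_y=3.8637
    x: enter (0,5) at t=0.8800 ← occupied
  → r_4 = 0.8800

ranges = [2.8884, 4.2964, 2.2880, 0.8800]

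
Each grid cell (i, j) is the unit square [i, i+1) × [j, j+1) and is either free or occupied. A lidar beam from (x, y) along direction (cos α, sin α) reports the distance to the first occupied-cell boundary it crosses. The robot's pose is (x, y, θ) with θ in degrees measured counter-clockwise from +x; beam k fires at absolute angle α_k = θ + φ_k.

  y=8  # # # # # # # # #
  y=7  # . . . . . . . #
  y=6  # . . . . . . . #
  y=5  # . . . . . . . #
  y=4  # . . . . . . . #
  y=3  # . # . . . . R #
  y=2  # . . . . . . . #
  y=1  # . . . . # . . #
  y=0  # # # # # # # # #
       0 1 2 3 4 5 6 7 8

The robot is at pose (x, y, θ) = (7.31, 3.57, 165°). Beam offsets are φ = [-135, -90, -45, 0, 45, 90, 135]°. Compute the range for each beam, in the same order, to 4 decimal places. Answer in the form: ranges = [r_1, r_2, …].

beam 1: φ=-135°, α=30°
  dir = (cos 30°, sin 30°) = (0.8660, 0.5000); from cell (7,3)
  next x-line at t=0.7967, next y-line at t=0.8600; Δt_x=1.1547, Δt_y=2.0000
    x: enter (8,3) at t=0.7967 ← occupied
  → r_1 = 0.7967
beam 2: φ=-90°, α=75°
  dir = (cos 75°, sin 75°) = (0.2588, 0.9659); from cell (7,3)
  next x-line at t=2.6660, next y-line at t=0.4452; Δt_x=3.8637, Δt_y=1.0353
    y: enter (7,4) at t=0.4452
    y: enter (7,5) at t=1.4804
    y: enter (7,6) at t=2.5157
    x: enter (8,6) at t=2.6660 ← occupied
  → r_2 = 2.6660
beam 3: φ=-45°, α=120°
  dir = (cos 120°, sin 120°) = (-0.5000, 0.8660); from cell (7,3)
  next x-line at t=0.6200, next y-line at t=0.4965; Δt_x=2.0000, Δt_y=1.1547
    y: enter (7,4) at t=0.4965
    x: enter (6,4) at t=0.6200
    y: enter (6,5) at t=1.6512
    x: enter (5,5) at t=2.6200
    y: enter (5,6) at t=2.8059
    y: enter (5,7) at t=3.9606
    x: enter (4,7) at t=4.6200
    y: enter (4,8) at t=5.1153 ← occupied
  → r_3 = 5.1153
beam 4: φ=0°, α=165°
  dir = (cos 165°, sin 165°) = (-0.9659, 0.2588); from cell (7,3)
  next x-line at t=0.3209, next y-line at t=1.6614; Δt_x=1.0353, Δt_y=3.8637
    x: enter (6,3) at t=0.3209
    x: enter (5,3) at t=1.3562
    y: enter (5,4) at t=1.6614
    x: enter (4,4) at t=2.3915
    x: enter (3,4) at t=3.4268
    x: enter (2,4) at t=4.4620
    x: enter (1,4) at t=5.4973
    y: enter (1,5) at t=5.5251
    x: enter (0,5) at t=6.5326 ← occupied
  → r_4 = 6.5326
beam 5: φ=45°, α=210°
  dir = (cos 210°, sin 210°) = (-0.8660, -0.5000); from cell (7,3)
  next x-line at t=0.3580, next y-line at t=1.1400; Δt_x=1.1547, Δt_y=2.0000
    x: enter (6,3) at t=0.3580
    y: enter (6,2) at t=1.1400
    x: enter (5,2) at t=1.5127
    x: enter (4,2) at t=2.6674
    y: enter (4,1) at t=3.1400
    x: enter (3,1) at t=3.8221
    x: enter (2,1) at t=4.9768
    y: enter (2,0) at t=5.1400 ← occupied
  → r_5 = 5.1400
beam 6: φ=90°, α=255°
  dir = (cos 255°, sin 255°) = (-0.2588, -0.9659); from cell (7,3)
  next x-line at t=1.1977, next y-line at t=0.5901; Δt_x=3.8637, Δt_y=1.0353
    y: enter (7,2) at t=0.5901
    x: enter (6,2) at t=1.1977
    y: enter (6,1) at t=1.6254
    y: enter (6,0) at t=2.6607 ← occupied
  → r_6 = 2.6607
beam 7: φ=135°, α=300°
  dir = (cos 300°, sin 300°) = (0.5000, -0.8660); from cell (7,3)
  next x-line at t=1.3800, next y-line at t=0.6582; Δt_x=2.0000, Δt_y=1.1547
    y: enter (7,2) at t=0.6582
    x: enter (8,2) at t=1.3800 ← occupied
  → r_7 = 1.3800

ranges = [0.7967, 2.6660, 5.1153, 6.5326, 5.1400, 2.6607, 1.3800]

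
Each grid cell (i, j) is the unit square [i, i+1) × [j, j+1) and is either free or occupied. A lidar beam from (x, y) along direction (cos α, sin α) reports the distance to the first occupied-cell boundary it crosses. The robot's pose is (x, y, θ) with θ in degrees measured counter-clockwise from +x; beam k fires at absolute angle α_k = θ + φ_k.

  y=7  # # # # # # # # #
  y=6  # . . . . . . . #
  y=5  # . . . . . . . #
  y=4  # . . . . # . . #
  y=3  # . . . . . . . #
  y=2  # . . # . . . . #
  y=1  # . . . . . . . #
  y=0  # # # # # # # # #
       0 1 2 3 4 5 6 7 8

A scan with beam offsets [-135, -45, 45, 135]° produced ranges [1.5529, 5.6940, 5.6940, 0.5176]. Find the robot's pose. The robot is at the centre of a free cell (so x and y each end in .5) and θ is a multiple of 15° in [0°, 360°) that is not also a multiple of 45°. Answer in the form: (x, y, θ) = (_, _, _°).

(x, y, θ) = (2.5, 6.5, 300°)

Enumerate (i+0.5, j+0.5, θ) over the 40 free cells and 16 admissible headings. For each, cast all 4 beams and compare to the given ranges.
  (6.5, 4.5, 75°): beam 1 = 3.0000 ≠ 1.5529 ✗
  (5.5, 2.5, 210°): beam 2 = 1.5529 ≠ 5.6940 ✗
  (2.5, 2.5, 195°): beam 1 = 5.1962 ≠ 1.5529 ✗
  (5.5, 5.5, 60°): beam 1 = 0.5176 ≠ 1.5529 ✗
  (4.5, 1.5, 240°): beam 1 = 5.6940 ≠ 1.5529 ✗
  …
  (2.5, 6.5, 300°): r_1=1.5529, r_2=5.6940, r_3=5.6940, r_4=0.5176 — all match ✓
No second candidate reproduces the full scan.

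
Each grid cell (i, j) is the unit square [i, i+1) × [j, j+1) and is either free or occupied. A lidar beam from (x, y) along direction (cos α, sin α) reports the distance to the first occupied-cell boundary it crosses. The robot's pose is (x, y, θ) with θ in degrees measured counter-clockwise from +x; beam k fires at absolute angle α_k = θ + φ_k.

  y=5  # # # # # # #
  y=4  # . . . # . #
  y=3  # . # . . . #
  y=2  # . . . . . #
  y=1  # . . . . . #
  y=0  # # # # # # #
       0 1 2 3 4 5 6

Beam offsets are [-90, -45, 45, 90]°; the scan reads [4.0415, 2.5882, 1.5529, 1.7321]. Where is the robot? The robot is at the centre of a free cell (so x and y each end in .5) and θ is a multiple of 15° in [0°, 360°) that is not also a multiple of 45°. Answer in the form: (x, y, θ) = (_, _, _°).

Candidates: 18 free-cell centres × 16 headings = 288 poses. Raycast each; keep the one whose scan matches to 4 dp.
  (4.5, 2.5, 255°): beam 1 = 1.9319 ≠ 4.0415 ✗
  (5.5, 4.5, 330°): beam 2 = 1.9319 ≠ 2.5882 ✗
  (4.5, 1.5, 285°): beam 1 = 1.9319 ≠ 4.0415 ✗
  (2.5, 1.5, 255°): beam 1 = 1.5529 ≠ 4.0415 ✗
  …
  (4.5, 3.5, 300°): r_1=4.0415, r_2=2.5882, r_3=1.5529, r_4=1.7321 — all match ✓
Only this pose fits every beam.

(x, y, θ) = (4.5, 3.5, 300°)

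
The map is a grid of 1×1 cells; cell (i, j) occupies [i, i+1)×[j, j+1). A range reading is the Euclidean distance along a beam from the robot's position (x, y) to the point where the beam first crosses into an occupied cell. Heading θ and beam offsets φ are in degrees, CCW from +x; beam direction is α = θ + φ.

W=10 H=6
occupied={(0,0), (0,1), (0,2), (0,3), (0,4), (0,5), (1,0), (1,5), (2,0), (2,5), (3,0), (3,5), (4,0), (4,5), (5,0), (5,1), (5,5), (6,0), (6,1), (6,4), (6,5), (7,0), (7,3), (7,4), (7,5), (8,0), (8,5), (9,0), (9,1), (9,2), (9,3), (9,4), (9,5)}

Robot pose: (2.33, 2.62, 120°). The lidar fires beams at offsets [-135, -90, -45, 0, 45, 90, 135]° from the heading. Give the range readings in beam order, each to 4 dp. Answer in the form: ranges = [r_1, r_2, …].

ranges = [2.7642, 4.2378, 2.4640, 2.6600, 1.3769, 1.5358, 1.6771]

beam 1: φ=-135°, α=345°
  direction (0.9659, -0.2588); cell (2,2); t to first gridline: x 0.6936, y 2.3955 (then +1.0353 / +3.8637)
    (3,2) via x @ 0.6936
    (4,2) via x @ 1.7289
    (4,1) via y @ 2.3955
    (5,1) via x @ 2.7642  # hit
  → r_1 = 2.7642
beam 2: φ=-90°, α=30°
  direction (0.8660, 0.5000); cell (2,2); t to first gridline: x 0.7736, y 0.7600 (then +1.1547 / +2.0000)
    (2,3) via y @ 0.7600
    (3,3) via x @ 0.7736
    (4,3) via x @ 1.9283
    (4,4) via y @ 2.7600
    (5,4) via x @ 3.0831
    (6,4) via x @ 4.2378  # hit
  → r_2 = 4.2378
beam 3: φ=-45°, α=75°
  direction (0.2588, 0.9659); cell (2,2); t to first gridline: x 2.5887, y 0.3934 (then +3.8637 / +1.0353)
    (2,3) via y @ 0.3934
    (2,4) via y @ 1.4287
    (2,5) via y @ 2.4640  # hit
  → r_3 = 2.4640
beam 4: φ=0°, α=120°
  direction (-0.5000, 0.8660); cell (2,2); t to first gridline: x 0.6600, y 0.4388 (then +2.0000 / +1.1547)
    (2,3) via y @ 0.4388
    (1,3) via x @ 0.6600
    (1,4) via y @ 1.5935
    (0,4) via x @ 2.6600  # hit
  → r_4 = 2.6600
beam 5: φ=45°, α=165°
  direction (-0.9659, 0.2588); cell (2,2); t to first gridline: x 0.3416, y 1.4682 (then +1.0353 / +3.8637)
    (1,2) via x @ 0.3416
    (0,2) via x @ 1.3769  # hit
  → r_5 = 1.3769
beam 6: φ=90°, α=210°
  direction (-0.8660, -0.5000); cell (2,2); t to first gridline: x 0.3811, y 1.2400 (then +1.1547 / +2.0000)
    (1,2) via x @ 0.3811
    (1,1) via y @ 1.2400
    (0,1) via x @ 1.5358  # hit
  → r_6 = 1.5358
beam 7: φ=135°, α=255°
  direction (-0.2588, -0.9659); cell (2,2); t to first gridline: x 1.2750, y 0.6419 (then +3.8637 / +1.0353)
    (2,1) via y @ 0.6419
    (1,1) via x @ 1.2750
    (1,0) via y @ 1.6771  # hit
  → r_7 = 1.6771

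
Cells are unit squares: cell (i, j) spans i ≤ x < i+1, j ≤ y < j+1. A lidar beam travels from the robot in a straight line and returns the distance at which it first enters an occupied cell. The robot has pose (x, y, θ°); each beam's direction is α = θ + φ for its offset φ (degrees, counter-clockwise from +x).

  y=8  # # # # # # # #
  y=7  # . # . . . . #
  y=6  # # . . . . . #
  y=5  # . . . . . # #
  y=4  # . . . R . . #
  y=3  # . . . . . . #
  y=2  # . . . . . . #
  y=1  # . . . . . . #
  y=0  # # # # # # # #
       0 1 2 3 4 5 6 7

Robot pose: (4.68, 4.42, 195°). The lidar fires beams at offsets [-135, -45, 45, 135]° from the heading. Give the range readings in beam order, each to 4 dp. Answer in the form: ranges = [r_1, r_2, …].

beam 1: φ=-135°, α=60°
  d=(0.5000,0.8660)  start (4,4)  tX=0.6400 tY=0.6697  stride 1/|dx|=2.0000 1/|dy|=1.1547
    cross x-line → (5,4), t=0.6400
    cross y-line → (5,5), t=0.6697
    cross y-line → (5,6), t=1.8244
    cross x-line → (6,6), t=2.6400
    cross y-line → (6,7), t=2.9791
    cross y-line → (6,8), t=4.1338 (wall)
  → r_1 = 4.1338
beam 2: φ=-45°, α=150°
  d=(-0.8660,0.5000)  start (4,4)  tX=0.7852 tY=1.1600  stride 1/|dx|=1.1547 1/|dy|=2.0000
    cross x-line → (3,4), t=0.7852
    cross y-line → (3,5), t=1.1600
    cross x-line → (2,5), t=1.9399
    cross x-line → (1,5), t=3.0946
    cross y-line → (1,6), t=3.1600 (wall)
  → r_2 = 3.1600
beam 3: φ=45°, α=240°
  d=(-0.5000,-0.8660)  start (4,4)  tX=1.3600 tY=0.4850  stride 1/|dx|=2.0000 1/|dy|=1.1547
    cross y-line → (4,3), t=0.4850
    cross x-line → (3,3), t=1.3600
    cross y-line → (3,2), t=1.6397
    cross y-line → (3,1), t=2.7944
    cross x-line → (2,1), t=3.3600
    cross y-line → (2,0), t=3.9491 (wall)
  → r_3 = 3.9491
beam 4: φ=135°, α=330°
  d=(0.8660,-0.5000)  start (4,4)  tX=0.3695 tY=0.8400  stride 1/|dx|=1.1547 1/|dy|=2.0000
    cross x-line → (5,4), t=0.3695
    cross y-line → (5,3), t=0.8400
    cross x-line → (6,3), t=1.5242
    cross x-line → (7,3), t=2.6789 (wall)
  → r_4 = 2.6789

ranges = [4.1338, 3.1600, 3.9491, 2.6789]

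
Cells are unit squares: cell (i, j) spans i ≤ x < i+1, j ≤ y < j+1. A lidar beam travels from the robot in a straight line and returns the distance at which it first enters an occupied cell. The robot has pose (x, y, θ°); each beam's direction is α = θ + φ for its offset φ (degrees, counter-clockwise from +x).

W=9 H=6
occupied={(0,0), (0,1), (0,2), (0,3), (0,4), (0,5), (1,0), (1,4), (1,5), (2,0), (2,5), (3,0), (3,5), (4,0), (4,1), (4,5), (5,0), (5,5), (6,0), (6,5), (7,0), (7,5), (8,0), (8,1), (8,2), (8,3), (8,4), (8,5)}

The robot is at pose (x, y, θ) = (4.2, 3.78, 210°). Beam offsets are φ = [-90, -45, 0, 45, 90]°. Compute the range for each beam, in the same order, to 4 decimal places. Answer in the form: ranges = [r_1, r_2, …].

beam 1: φ=-90°, α=120°
  dir = (cos 120°, sin 120°) = (-0.5000, 0.8660); from cell (4,3)
  next x-line at t=0.4000, next y-line at t=0.2540; Δt_x=2.0000, Δt_y=1.1547
    y: enter (4,4) at t=0.2540
    x: enter (3,4) at t=0.4000
    y: enter (3,5) at t=1.4087 ← occupied
  → r_1 = 1.4087
beam 2: φ=-45°, α=165°
  dir = (cos 165°, sin 165°) = (-0.9659, 0.2588); from cell (4,3)
  next x-line at t=0.2071, next y-line at t=0.8500; Δt_x=1.0353, Δt_y=3.8637
    x: enter (3,3) at t=0.2071
    y: enter (3,4) at t=0.8500
    x: enter (2,4) at t=1.2423
    x: enter (1,4) at t=2.2776 ← occupied
  → r_2 = 2.2776
beam 3: φ=0°, α=210°
  dir = (cos 210°, sin 210°) = (-0.8660, -0.5000); from cell (4,3)
  next x-line at t=0.2309, next y-line at t=1.5600; Δt_x=1.1547, Δt_y=2.0000
    x: enter (3,3) at t=0.2309
    x: enter (2,3) at t=1.3856
    y: enter (2,2) at t=1.5600
    x: enter (1,2) at t=2.5403
    y: enter (1,1) at t=3.5600
    x: enter (0,1) at t=3.6950 ← occupied
  → r_3 = 3.6950
beam 4: φ=45°, α=255°
  dir = (cos 255°, sin 255°) = (-0.2588, -0.9659); from cell (4,3)
  next x-line at t=0.7727, next y-line at t=0.8075; Δt_x=3.8637, Δt_y=1.0353
    x: enter (3,3) at t=0.7727
    y: enter (3,2) at t=0.8075
    y: enter (3,1) at t=1.8428
    y: enter (3,0) at t=2.8781 ← occupied
  → r_4 = 2.8781
beam 5: φ=90°, α=300°
  dir = (cos 300°, sin 300°) = (0.5000, -0.8660); from cell (4,3)
  next x-line at t=1.6000, next y-line at t=0.9007; Δt_x=2.0000, Δt_y=1.1547
    y: enter (4,2) at t=0.9007
    x: enter (5,2) at t=1.6000
    y: enter (5,1) at t=2.0554
    y: enter (5,0) at t=3.2101 ← occupied
  → r_5 = 3.2101

ranges = [1.4087, 2.2776, 3.6950, 2.8781, 3.2101]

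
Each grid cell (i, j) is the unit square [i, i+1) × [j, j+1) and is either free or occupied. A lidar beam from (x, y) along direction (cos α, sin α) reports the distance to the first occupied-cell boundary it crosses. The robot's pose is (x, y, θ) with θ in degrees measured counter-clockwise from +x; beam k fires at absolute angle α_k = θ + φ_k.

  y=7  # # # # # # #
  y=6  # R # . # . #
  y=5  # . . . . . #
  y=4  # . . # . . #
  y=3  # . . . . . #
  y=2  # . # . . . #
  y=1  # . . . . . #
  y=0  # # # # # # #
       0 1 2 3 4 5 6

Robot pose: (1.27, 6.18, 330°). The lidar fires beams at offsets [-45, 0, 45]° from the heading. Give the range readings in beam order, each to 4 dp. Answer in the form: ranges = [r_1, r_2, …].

ranges = [3.2922, 2.3600, 0.7558]

beam 1: φ=-45°, α=285°
  direction (0.2588, -0.9659); cell (1,6); t to first gridline: x 2.8205, y 0.1863 (then +3.8637 / +1.0353)
    (1,5) via y @ 0.1863
    (1,4) via y @ 1.2216
    (1,3) via y @ 2.2569
    (2,3) via x @ 2.8205
    (2,2) via y @ 3.2922  # hit
  → r_1 = 3.2922
beam 2: φ=0°, α=330°
  direction (0.8660, -0.5000); cell (1,6); t to first gridline: x 0.8429, y 0.3600 (then +1.1547 / +2.0000)
    (1,5) via y @ 0.3600
    (2,5) via x @ 0.8429
    (3,5) via x @ 1.9976
    (3,4) via y @ 2.3600  # hit
  → r_2 = 2.3600
beam 3: φ=45°, α=15°
  direction (0.9659, 0.2588); cell (1,6); t to first gridline: x 0.7558, y 3.1682 (then +1.0353 / +3.8637)
    (2,6) via x @ 0.7558  # hit
  → r_3 = 0.7558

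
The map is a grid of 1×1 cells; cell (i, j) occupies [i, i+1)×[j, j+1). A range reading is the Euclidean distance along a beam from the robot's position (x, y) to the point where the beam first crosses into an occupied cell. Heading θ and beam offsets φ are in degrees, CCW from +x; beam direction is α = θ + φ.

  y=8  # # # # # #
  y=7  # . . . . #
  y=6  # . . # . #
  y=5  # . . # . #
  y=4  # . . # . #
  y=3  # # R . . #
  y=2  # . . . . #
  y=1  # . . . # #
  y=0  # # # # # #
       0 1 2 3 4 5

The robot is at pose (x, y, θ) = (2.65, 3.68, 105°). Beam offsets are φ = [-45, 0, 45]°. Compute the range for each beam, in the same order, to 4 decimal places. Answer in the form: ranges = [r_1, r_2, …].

ranges = [0.7000, 4.4724, 1.9053]

beam 1: φ=-45°, α=60°
  dir = (cos 60°, sin 60°) = (0.5000, 0.8660); from cell (2,3)
  next x-line at t=0.7000, next y-line at t=0.3695; Δt_x=2.0000, Δt_y=1.1547
    y: enter (2,4) at t=0.3695
    x: enter (3,4) at t=0.7000 ← occupied
  → r_1 = 0.7000
beam 2: φ=0°, α=105°
  dir = (cos 105°, sin 105°) = (-0.2588, 0.9659); from cell (2,3)
  next x-line at t=2.5114, next y-line at t=0.3313; Δt_x=3.8637, Δt_y=1.0353
    y: enter (2,4) at t=0.3313
    y: enter (2,5) at t=1.3666
    y: enter (2,6) at t=2.4018
    x: enter (1,6) at t=2.5114
    y: enter (1,7) at t=3.4371
    y: enter (1,8) at t=4.4724 ← occupied
  → r_2 = 4.4724
beam 3: φ=45°, α=150°
  dir = (cos 150°, sin 150°) = (-0.8660, 0.5000); from cell (2,3)
  next x-line at t=0.7506, next y-line at t=0.6400; Δt_x=1.1547, Δt_y=2.0000
    y: enter (2,4) at t=0.6400
    x: enter (1,4) at t=0.7506
    x: enter (0,4) at t=1.9053 ← occupied
  → r_3 = 1.9053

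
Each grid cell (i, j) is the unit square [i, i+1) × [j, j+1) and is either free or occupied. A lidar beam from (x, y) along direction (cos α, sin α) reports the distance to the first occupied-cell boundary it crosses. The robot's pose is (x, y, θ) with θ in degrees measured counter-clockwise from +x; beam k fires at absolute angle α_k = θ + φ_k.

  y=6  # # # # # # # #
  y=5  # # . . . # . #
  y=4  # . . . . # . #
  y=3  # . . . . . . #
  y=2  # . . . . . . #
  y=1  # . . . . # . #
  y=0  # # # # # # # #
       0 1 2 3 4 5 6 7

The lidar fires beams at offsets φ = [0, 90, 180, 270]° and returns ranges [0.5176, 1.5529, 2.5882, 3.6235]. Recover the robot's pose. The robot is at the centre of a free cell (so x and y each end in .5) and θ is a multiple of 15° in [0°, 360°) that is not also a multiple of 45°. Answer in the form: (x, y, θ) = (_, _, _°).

(x, y, θ) = (4.5, 4.5, 345°)

Enumerate (i+0.5, j+0.5, θ) over the 26 free cells and 16 admissible headings. For each, cast all 4 beams and compare to the given ranges.
  (4.5, 4.5, 210°): beam 1 = 4.0415 ≠ 0.5176 ✗
  (4.5, 4.5, 75°): beam 1 = 1.5529 ≠ 0.5176 ✗
  (3.5, 4.5, 255°): beam 1 = 3.6235 ≠ 0.5176 ✗
  …
  (4.5, 4.5, 345°): r_1=0.5176, r_2=1.5529, r_3=2.5882, r_4=3.6235 — all match ✓
Only this pose fits every beam.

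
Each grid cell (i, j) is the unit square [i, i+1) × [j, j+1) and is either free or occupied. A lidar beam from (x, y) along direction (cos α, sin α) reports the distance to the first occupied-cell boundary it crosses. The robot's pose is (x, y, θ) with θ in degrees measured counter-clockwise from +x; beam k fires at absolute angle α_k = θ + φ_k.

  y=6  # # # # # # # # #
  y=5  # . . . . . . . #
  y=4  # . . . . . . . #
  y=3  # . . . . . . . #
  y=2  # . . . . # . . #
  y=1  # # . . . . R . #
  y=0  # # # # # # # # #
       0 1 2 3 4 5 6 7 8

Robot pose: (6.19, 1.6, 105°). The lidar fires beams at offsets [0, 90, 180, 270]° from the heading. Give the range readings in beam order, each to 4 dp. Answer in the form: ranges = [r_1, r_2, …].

beam 1: φ=0°, α=105°
  d=(-0.2588,0.9659)  start (6,1)  tX=0.7341 tY=0.4141  stride 1/|dx|=3.8637 1/|dy|=1.0353
    cross y-line → (6,2), t=0.4141
    cross x-line → (5,2), t=0.7341 (wall)
  → r_1 = 0.7341
beam 2: φ=90°, α=195°
  d=(-0.9659,-0.2588)  start (6,1)  tX=0.1967 tY=2.3182  stride 1/|dx|=1.0353 1/|dy|=3.8637
    cross x-line → (5,1), t=0.1967
    cross x-line → (4,1), t=1.2320
    cross x-line → (3,1), t=2.2673
    cross y-line → (3,0), t=2.3182 (wall)
  → r_2 = 2.3182
beam 3: φ=180°, α=285°
  d=(0.2588,-0.9659)  start (6,1)  tX=3.1296 tY=0.6212  stride 1/|dx|=3.8637 1/|dy|=1.0353
    cross y-line → (6,0), t=0.6212 (wall)
  → r_3 = 0.6212
beam 4: φ=270°, α=15°
  d=(0.9659,0.2588)  start (6,1)  tX=0.8386 tY=1.5455  stride 1/|dx|=1.0353 1/|dy|=3.8637
    cross x-line → (7,1), t=0.8386
    cross y-line → (7,2), t=1.5455
    cross x-line → (8,2), t=1.8738 (wall)
  → r_4 = 1.8738

ranges = [0.7341, 2.3182, 0.6212, 1.8738]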